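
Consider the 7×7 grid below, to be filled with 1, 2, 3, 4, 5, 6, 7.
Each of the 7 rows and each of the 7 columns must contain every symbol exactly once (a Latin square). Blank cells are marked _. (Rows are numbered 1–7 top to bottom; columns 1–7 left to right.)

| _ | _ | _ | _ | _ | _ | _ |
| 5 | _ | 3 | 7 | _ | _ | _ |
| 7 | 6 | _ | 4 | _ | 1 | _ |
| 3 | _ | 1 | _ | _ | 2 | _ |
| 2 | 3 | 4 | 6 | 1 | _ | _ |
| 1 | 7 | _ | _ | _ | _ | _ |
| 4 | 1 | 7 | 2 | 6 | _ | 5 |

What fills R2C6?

Row 1, column 1: row 1 has {} and column 1 has {1, 2, 3, 4, 5, 7}, leaving only 6.
Row 4, column 4: row 4 has {1, 2, 3} and column 4 has {2, 4, 6, 7}, leaving only 5.
Row 4, column 2: row 4 has {1, 2, 3, 5} and column 2 has {1, 3, 6, 7}, leaving only 4.
Row 2, column 2: row 2 has {3, 5, 7} and column 2 has {1, 3, 4, 6, 7}, leaving only 2.
Row 1, column 2: row 1 has {6} and column 2 has {1, 2, 3, 4, 6, 7}, leaving only 5.
Row 1, column 3: row 1 has {5, 6} and column 3 has {1, 3, 4, 7}, leaving only 2.
Row 2, column 5: row 2 has {2, 3, 5, 7} and column 5 has {1, 6}, leaving only 4.
Row 2 already has {2, 3, 4, 5, 7} and column 6 already has {1, 2}, so row 2, column 6 must be 6.

6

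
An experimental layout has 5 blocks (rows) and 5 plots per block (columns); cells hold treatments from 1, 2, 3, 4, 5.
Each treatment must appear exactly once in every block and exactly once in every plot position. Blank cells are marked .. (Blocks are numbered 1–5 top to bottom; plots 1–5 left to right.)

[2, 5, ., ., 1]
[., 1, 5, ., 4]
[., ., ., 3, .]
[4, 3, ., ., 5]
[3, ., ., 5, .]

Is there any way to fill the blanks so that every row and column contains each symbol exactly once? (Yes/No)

Block 2, plot 1: block 2 together with plot 1 already contain {1, 2, 3, 4, 5} — every symbol — so nothing can go there. The grid has no valid completion.

No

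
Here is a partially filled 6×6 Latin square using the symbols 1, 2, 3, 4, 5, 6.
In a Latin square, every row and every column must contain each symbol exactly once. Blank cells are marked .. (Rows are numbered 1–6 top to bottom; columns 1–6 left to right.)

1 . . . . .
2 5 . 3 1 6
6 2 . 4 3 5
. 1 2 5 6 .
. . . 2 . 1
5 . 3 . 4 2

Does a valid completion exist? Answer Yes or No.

No row or column among the givens repeats a symbol, and propagating forced cells runs into no contradiction.
One valid completion exists (for instance, 1 3 5 6 2 4 / 2 5 4 3 1 6 / 6 2 1 4 3 5 / 4 1 2 5 6 3 / 3 4 6 2 5 1 / 5 6 3 1 4 2).

Yes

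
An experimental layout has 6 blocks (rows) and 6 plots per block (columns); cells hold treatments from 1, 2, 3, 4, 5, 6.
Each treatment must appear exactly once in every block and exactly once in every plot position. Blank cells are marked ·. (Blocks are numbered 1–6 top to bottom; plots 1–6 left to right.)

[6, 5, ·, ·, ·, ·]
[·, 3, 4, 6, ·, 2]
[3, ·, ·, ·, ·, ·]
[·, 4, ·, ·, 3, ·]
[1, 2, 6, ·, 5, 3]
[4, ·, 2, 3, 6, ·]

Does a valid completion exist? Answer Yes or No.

Yes

No block or plot among the givens repeats a symbol, and propagating forced cells runs into no contradiction.
One valid completion exists (for instance, 6 5 3 2 4 1 / 5 3 4 6 1 2 / 3 6 1 5 2 4 / 2 4 5 1 3 6 / 1 2 6 4 5 3 / 4 1 2 3 6 5).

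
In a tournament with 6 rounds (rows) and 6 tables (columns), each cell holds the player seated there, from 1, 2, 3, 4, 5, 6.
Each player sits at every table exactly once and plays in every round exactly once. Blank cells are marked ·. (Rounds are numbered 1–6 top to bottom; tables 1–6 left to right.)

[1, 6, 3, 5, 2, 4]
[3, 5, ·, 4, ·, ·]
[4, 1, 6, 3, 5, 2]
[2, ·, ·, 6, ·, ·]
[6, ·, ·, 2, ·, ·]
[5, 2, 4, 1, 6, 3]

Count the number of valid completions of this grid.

Round 2, table 3: eliminating its round and table leaves {1, 2}.
Round 2, table 5: eliminating its round and table leaves {1}.
Round 2, table 6: eliminating its round and table leaves {1, 6}.
Round 4, table 2: eliminating its round and table leaves {3, 4}.
Round 4, table 3: eliminating its round and table leaves {1, 5}.
Round 4, table 5: eliminating its round and table leaves {1, 3, 4}.
Round 4, table 6: eliminating its round and table leaves {1, 5}.
Round 5, table 2: eliminating its round and table leaves {3, 4}.
Round 5, table 3: eliminating its round and table leaves {1, 5}.
Round 5, table 5: eliminating its round and table leaves {1, 3, 4}.
Round 5, table 6: eliminating its round and table leaves {1, 5}.
Enumerating the assignments across these blanks that avoid any round or table repeat gives 4 completions.

4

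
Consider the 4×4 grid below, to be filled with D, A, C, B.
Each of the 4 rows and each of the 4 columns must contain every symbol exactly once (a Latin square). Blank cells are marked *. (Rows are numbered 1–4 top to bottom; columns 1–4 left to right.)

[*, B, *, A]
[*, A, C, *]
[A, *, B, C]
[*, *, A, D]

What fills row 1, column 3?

Row 1 already has {A, B} and column 3 already has {A, C, B}, so row 1, column 3 must be D.

D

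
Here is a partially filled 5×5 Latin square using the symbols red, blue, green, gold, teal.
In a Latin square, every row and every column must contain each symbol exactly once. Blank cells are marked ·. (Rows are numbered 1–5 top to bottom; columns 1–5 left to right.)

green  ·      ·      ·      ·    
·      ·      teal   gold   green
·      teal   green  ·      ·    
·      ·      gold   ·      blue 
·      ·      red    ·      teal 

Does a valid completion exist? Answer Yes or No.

No row or column among the givens repeats a symbol, and propagating forced cells runs into no contradiction.
One valid completion exists (for instance, green red blue teal gold / red blue teal gold green / gold teal green blue red / teal green gold red blue / blue gold red green teal).

Yes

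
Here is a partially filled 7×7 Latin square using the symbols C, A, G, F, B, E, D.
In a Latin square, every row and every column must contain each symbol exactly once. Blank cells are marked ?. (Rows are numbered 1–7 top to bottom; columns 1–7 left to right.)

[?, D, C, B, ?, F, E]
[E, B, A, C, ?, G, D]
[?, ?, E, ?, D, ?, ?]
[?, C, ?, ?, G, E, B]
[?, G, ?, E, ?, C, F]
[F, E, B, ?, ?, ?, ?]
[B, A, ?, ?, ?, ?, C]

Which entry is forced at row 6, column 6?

A

Row 1, column 5: row 1 has {C, F, B, E, D} and column 5 has {G, D}, leaving only A.
Row 1, column 1: row 1 has {C, A, F, B, E, D} and column 1 has {F, B, E}, leaving only G.
Row 2, column 5: row 2 has {C, A, G, B, E, D} and column 5 has {A, G, D}, leaving only F.
Row 3, column 2: row 3 has {E, D} and column 2 has {C, A, G, B, E, D}, leaving only F.
Row 5, column 3: row 5 has {C, G, F, E} and column 3 has {C, A, B, E}, leaving only D.
Row 4, column 3: row 4 has {C, G, B, E} and column 3 has {C, A, B, E, D}, leaving only F.
Row 5, column 1: row 5 has {C, G, F, E, D} and column 1 has {G, F, B, E}, leaving only A.
Row 3, column 1: row 3 has {F, E, D} and column 1 has {A, G, F, B, E}, leaving only C.
Row 4, column 1: row 4 has {C, G, F, B, E} and column 1 has {C, A, G, F, B, E}, leaving only D.
Row 4, column 4: row 4 has {C, G, F, B, E, D} and column 4 has {C, B, E}, leaving only A.
Row 3, column 4: row 3 has {C, F, E, D} and column 4 has {C, A, B, E}, leaving only G.
Row 3, column 7: row 3 has {C, G, F, E, D} and column 7 has {C, F, B, E, D}, leaving only A.
Row 3, column 6: row 3 has {C, A, G, F, E, D} and column 6 has {C, G, F, E}, leaving only B.
Row 5, column 5: row 5 has {C, A, G, F, E, D} and column 5 has {A, G, F, D}, leaving only B.
Row 6, column 4: row 6 has {F, B, E} and column 4 has {C, A, G, B, E}, leaving only D.
Row 6 already has {F, B, E, D} and column 6 already has {C, G, F, B, E}, so row 6, column 6 must be A.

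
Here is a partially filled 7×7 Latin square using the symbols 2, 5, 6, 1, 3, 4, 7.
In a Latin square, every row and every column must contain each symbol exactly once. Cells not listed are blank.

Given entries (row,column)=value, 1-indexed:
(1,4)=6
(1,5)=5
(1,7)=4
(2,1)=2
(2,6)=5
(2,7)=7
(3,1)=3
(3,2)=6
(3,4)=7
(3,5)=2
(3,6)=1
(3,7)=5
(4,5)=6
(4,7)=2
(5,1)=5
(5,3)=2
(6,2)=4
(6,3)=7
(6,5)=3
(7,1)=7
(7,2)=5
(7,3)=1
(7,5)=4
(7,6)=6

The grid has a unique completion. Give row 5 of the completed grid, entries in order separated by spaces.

Row 1, column 1: row 1 has {5, 6, 4} and column 1 has {2, 5, 3, 7}, leaving only 1.
Row 1, column 3: row 1 has {5, 6, 1, 4} and column 3 has {2, 1, 7}, leaving only 3.
Row 2, column 5: row 2 has {2, 5, 7} and column 5 has {2, 5, 6, 3, 4}, leaving only 1.
Row 5, column 5: row 5 has {2, 5} and column 5 has {2, 5, 6, 1, 3, 4}, leaving only 7.
Row 2, column 2: row 2 has {2, 5, 1, 7} and column 2 has {5, 6, 4}, leaving only 3.
Row 5, column 2: row 5 has {2, 5, 7} and column 2 has {5, 6, 3, 4}, leaving only 1.
Row 2, column 4: row 2 has {2, 5, 1, 3, 7} and column 4 has {6, 7}, leaving only 4.
Row 5, column 4: row 5 has {2, 5, 1, 7} and column 4 has {6, 4, 7}, leaving only 3.
Row 5, column 6: row 5 has {2, 5, 1, 3, 7} and column 6 has {5, 6, 1}, leaving only 4.
Row 5, column 7: row 5 has {2, 5, 1, 3, 4, 7} and column 7 has {2, 5, 4, 7}, leaving only 6.
So row 5 reads: 5 1 2 3 7 4 6.

5 1 2 3 7 4 6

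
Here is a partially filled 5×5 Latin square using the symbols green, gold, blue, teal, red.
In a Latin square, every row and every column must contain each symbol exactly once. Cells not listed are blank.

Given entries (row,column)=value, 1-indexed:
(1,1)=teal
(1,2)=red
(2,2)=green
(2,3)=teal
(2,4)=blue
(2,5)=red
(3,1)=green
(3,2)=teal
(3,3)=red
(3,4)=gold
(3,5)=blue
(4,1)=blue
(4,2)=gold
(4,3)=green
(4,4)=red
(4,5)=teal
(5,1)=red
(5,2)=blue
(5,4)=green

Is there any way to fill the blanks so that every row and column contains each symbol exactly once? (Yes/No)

No

Row 1, column 4: row 1 together with column 4 already contain {green, gold, blue, teal, red} — every symbol — so nothing can go there. The grid has no valid completion.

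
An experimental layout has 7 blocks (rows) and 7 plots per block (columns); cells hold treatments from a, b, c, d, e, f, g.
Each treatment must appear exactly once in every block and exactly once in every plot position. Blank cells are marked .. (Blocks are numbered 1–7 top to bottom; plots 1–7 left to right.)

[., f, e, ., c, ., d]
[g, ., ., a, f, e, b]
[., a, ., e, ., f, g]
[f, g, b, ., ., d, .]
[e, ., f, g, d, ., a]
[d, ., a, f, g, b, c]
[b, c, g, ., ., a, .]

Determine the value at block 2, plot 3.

Block 1, plot 1: block 1 has {c, d, e, f} and plot 1 has {b, d, e, f, g}, leaving only a.
Block 1, plot 4: block 1 has {a, c, d, e, f} and plot 4 has {a, e, f, g}, leaving only b.
Block 1, plot 6: block 1 has {a, b, c, d, e, f} and plot 6 has {a, b, d, e, f}, leaving only g.
Block 2, plot 2: block 2 has {a, b, e, f, g} and plot 2 has {a, c, f, g}, leaving only d.
Block 2 already has {a, b, d, e, f, g} and plot 3 already has {a, b, e, f, g}, so block 2, plot 3 must be c.

c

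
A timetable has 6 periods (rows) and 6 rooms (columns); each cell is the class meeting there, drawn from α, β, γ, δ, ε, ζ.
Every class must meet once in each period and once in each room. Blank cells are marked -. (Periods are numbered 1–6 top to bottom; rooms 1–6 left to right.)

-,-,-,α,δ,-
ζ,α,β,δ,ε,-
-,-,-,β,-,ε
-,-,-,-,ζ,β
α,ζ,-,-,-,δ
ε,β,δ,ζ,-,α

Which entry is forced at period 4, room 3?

α

Period 2, room 6: period 2 has {α, β, δ, ε, ζ} and room 6 has {α, β, δ, ε}, leaving only γ.
Period 1, room 6: period 1 has {α, δ} and room 6 has {α, β, γ, δ, ε}, leaving only ζ.
Period 6, room 5: period 6 has {α, β, δ, ε, ζ} and room 5 has {δ, ε, ζ}, leaving only γ.
Period 3, room 5: period 3 has {β, ε} and room 5 has {γ, δ, ε, ζ}, leaving only α.
Period 5, room 5: period 5 has {α, δ, ζ} and room 5 has {α, γ, δ, ε, ζ}, leaving only β.
Period 4, room 3 is narrowed to {α, γ, ε}.
If it were γ, then period 5, room 3 would be left with no valid symbol.
If it were ε, then period 5, room 3 would be left with no valid symbol.
So period 4, room 3 must be α.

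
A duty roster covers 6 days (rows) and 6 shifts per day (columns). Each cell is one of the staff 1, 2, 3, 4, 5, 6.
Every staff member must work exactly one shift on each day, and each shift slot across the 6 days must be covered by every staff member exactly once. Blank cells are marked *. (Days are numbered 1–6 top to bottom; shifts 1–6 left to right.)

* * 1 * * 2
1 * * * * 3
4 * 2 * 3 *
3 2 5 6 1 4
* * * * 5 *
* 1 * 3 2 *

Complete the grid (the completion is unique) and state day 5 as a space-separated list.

Day 5, shift 1 is narrowed to {2, 6}; only 2 is consistent with the remaining cells.
Day 5, shift 2 is narrowed to {3, 4, 6}; only 4 is consistent with the remaining cells.
Day 5, shift 4: day 5 has {2, 4, 5} and shift 4 has {3, 6}, leaving only 1.
Day 5, shift 6: day 5 has {1, 2, 4, 5} and shift 6 has {2, 3, 4}, leaving only 6.
Day 5, shift 3: day 5 has {1, 2, 4, 5, 6} and shift 3 has {1, 2, 5}, leaving only 3.
So day 5 reads: 2 4 3 1 5 6.

2 4 3 1 5 6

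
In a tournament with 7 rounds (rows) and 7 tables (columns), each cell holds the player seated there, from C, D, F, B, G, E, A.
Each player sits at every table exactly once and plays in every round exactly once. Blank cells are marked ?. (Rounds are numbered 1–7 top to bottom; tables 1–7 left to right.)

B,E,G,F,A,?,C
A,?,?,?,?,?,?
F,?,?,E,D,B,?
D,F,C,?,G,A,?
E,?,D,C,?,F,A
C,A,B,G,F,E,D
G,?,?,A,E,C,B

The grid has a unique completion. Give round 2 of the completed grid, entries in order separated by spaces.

Round 1, table 6: round 1 has {C, F, B, G, E, A} and table 6 has {C, F, B, E, A}, leaving only D.
Round 2, table 6: round 2 has {A} and table 6 has {C, D, F, B, E, A}, leaving only G.
Round 3, table 3: round 3 has {D, F, B, E} and table 3 has {C, D, B, G}, leaving only A.
Round 3, table 7: round 3 has {D, F, B, E, A} and table 7 has {C, D, B, A}, leaving only G.
Round 3, table 2: round 3 has {D, F, B, G, E, A} and table 2 has {F, E, A}, leaving only C.
Round 4, table 4: round 4 has {C, D, F, G, A} and table 4 has {C, F, G, E, A}, leaving only B.
Round 2, table 4: round 2 has {G, A} and table 4 has {C, F, B, G, E, A}, leaving only D.
Round 2, table 2: round 2 has {D, G, A} and table 2 has {C, F, E, A}, leaving only B.
Round 2, table 5: round 2 has {D, B, G, A} and table 5 has {D, F, G, E, A}, leaving only C.
Round 4, table 7: round 4 has {C, D, F, B, G, A} and table 7 has {C, D, B, G, A}, leaving only E.
Round 2, table 7: round 2 has {C, D, B, G, A} and table 7 has {C, D, B, G, E, A}, leaving only F.
Round 2, table 3: round 2 has {C, D, F, B, G, A} and table 3 has {C, D, B, G, A}, leaving only E.
So round 2 reads: A B E D C G F.

A B E D C G F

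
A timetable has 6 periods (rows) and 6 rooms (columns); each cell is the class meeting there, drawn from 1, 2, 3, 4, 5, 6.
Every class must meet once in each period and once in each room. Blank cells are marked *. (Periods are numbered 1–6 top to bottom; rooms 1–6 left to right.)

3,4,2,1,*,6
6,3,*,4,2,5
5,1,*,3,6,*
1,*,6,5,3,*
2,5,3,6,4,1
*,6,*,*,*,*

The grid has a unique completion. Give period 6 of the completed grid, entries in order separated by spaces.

Period 6, room 1: period 6 has {6} and room 1 has {1, 2, 3, 5, 6}, leaving only 4.
Period 6, room 4: period 6 has {4, 6} and room 4 has {1, 3, 4, 5, 6}, leaving only 2.
Period 6, room 6: period 6 has {2, 4, 6} and room 6 has {1, 5, 6}, leaving only 3.
Period 1, room 5: period 1 has {1, 2, 3, 4, 6} and room 5 has {2, 3, 4, 6}, leaving only 5.
Period 6, room 5: period 6 has {2, 3, 4, 6} and room 5 has {2, 3, 4, 5, 6}, leaving only 1.
Period 6, room 3: period 6 has {1, 2, 3, 4, 6} and room 3 has {2, 3, 6}, leaving only 5.
So period 6 reads: 4 6 5 2 1 3.

4 6 5 2 1 3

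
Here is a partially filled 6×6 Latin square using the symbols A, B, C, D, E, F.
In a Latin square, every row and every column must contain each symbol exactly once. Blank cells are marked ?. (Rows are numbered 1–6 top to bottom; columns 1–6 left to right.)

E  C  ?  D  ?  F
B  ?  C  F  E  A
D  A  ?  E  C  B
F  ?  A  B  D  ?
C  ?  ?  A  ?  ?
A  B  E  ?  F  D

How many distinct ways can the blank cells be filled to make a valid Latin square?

1

Row 1, column 3: eliminating its row and column leaves {B}.
Row 1, column 5: eliminating its row and column leaves {A, B}.
Row 2, column 2: eliminating its row and column leaves {D}.
Row 3, column 3: eliminating its row and column leaves {F}.
Row 4, column 2: eliminating its row and column leaves {E}.
Row 4, column 6: eliminating its row and column leaves {C, E}.
Row 5, column 2: eliminating its row and column leaves {D, E, F}.
Row 5, column 3: eliminating its row and column leaves {B, D, F}.
Row 5, column 5: eliminating its row and column leaves {B}.
Row 5, column 6: eliminating its row and column leaves {E}.
Row 6, column 4: eliminating its row and column leaves {C}.
Only one assignment across all blanks avoids any row or column repeat, giving 1 completion.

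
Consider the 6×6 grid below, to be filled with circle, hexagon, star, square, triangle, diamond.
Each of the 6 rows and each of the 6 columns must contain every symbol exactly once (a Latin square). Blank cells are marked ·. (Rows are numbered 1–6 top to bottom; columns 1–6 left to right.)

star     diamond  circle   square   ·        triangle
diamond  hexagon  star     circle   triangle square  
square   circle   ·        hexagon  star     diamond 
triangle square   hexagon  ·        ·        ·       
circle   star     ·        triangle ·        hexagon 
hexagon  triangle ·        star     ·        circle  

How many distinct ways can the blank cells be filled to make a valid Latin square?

Row 1, column 5: eliminating its row and column leaves {hexagon}.
Row 3, column 3: eliminating its row and column leaves {triangle}.
Row 4, column 4: eliminating its row and column leaves {diamond}.
Row 4, column 5: eliminating its row and column leaves {circle, diamond}.
Row 4, column 6: eliminating its row and column leaves {star}.
Row 5, column 3: eliminating its row and column leaves {square, diamond}.
Row 5, column 5: eliminating its row and column leaves {square, diamond}.
Row 6, column 3: eliminating its row and column leaves {square, diamond}.
Row 6, column 5: eliminating its row and column leaves {square, diamond}.
Enumerating the assignments across these blanks that avoid any row or column repeat gives 2 completions.

2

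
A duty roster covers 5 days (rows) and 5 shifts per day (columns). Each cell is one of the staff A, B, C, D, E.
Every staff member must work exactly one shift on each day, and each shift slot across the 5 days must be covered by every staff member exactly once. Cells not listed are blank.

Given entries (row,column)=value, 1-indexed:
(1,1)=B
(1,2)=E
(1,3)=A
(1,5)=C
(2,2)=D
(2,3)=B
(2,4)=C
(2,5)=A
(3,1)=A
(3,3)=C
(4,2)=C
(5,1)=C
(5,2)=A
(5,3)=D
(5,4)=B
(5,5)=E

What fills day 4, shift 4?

Day 1, shift 4: day 1 has {A, B, C, E} and shift 4 has {B, C}, leaving only D.
Day 2, shift 1: day 2 has {A, B, C, D} and shift 1 has {A, B, C}, leaving only E.
Day 3, shift 2: day 3 has {A, C} and shift 2 has {A, C, D, E}, leaving only B.
Day 3, shift 4: day 3 has {A, B, C} and shift 4 has {B, C, D}, leaving only E.
Day 4 already has {C} and shift 4 already has {B, C, D, E}, so day 4, shift 4 must be A.

A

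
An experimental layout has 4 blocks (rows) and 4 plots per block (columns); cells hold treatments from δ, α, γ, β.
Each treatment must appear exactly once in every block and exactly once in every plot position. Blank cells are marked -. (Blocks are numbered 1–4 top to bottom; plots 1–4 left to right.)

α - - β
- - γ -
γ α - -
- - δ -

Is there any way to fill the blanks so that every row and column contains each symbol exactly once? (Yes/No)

No

Block 1, plot 3: block 1 together with plot 3 already contain {δ, α, γ, β} — every symbol — so nothing can go there. The grid has no valid completion.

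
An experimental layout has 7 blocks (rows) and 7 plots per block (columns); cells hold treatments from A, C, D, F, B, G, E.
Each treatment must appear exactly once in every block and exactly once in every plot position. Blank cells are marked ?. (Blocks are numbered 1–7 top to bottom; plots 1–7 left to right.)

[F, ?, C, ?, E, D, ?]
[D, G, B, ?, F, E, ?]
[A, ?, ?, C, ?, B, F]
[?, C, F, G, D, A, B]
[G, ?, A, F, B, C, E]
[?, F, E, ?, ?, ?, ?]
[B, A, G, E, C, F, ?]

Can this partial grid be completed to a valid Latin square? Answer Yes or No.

Block 1, plot 2: block 1 has {C, D, F, E} and plot 2 has {A, C, F, G}, so it must be B.
Block 1, plot 4: block 1 has {C, D, F, B, E} and plot 4 has {C, F, G, E}, so it must be A.
Now block 2, plot 4: block 2 together with plot 4 already contain {A, C, D, F, B, G, E} — every symbol — so nothing can go there. The grid has no valid completion.

No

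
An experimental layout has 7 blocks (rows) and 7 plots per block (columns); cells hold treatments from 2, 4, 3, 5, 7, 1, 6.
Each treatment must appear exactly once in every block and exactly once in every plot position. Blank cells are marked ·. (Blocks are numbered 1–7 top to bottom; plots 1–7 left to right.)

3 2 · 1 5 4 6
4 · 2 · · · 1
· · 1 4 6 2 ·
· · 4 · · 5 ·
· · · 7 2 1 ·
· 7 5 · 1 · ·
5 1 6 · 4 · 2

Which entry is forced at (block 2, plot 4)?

Block 1, plot 3: block 1 has {2, 4, 3, 5, 1, 6} and plot 3 has {2, 4, 5, 1, 6}, leaving only 7.
Block 3, plot 1: block 3 has {2, 4, 1, 6} and plot 1 has {4, 3, 5}, leaving only 7.
Block 5, plot 1: block 5 has {2, 7, 1} and plot 1 has {4, 3, 5, 7}, leaving only 6.
Block 5, plot 3: block 5 has {2, 7, 1, 6} and plot 3 has {2, 4, 5, 7, 1, 6}, leaving only 3.
Block 6, plot 1: block 6 has {5, 7, 1} and plot 1 has {4, 3, 5, 7, 6}, leaving only 2.
Block 4, plot 1: block 4 has {4, 5} and plot 1 has {2, 4, 3, 5, 7, 6}, leaving only 1.
Block 7, plot 4: block 7 has {2, 4, 5, 1, 6} and plot 4 has {4, 7, 1}, leaving only 3.
Block 6, plot 4: block 6 has {2, 5, 7, 1} and plot 4 has {4, 3, 7, 1}, leaving only 6.
Block 2 already has {2, 4, 1} and plot 4 already has {4, 3, 7, 1, 6}, so block 2, plot 4 must be 5.

5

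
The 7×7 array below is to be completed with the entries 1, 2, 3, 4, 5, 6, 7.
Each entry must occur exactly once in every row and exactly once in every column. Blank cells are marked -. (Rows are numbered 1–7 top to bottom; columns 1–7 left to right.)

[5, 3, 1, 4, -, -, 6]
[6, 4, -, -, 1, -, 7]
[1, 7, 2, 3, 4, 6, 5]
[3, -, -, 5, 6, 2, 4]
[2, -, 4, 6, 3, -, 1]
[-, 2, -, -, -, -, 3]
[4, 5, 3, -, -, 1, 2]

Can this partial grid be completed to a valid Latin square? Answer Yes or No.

No

Row 5, column 2: row 5 together with column 2 already contain {1, 2, 3, 4, 5, 6, 7} — every symbol — so nothing can go there. The grid has no valid completion.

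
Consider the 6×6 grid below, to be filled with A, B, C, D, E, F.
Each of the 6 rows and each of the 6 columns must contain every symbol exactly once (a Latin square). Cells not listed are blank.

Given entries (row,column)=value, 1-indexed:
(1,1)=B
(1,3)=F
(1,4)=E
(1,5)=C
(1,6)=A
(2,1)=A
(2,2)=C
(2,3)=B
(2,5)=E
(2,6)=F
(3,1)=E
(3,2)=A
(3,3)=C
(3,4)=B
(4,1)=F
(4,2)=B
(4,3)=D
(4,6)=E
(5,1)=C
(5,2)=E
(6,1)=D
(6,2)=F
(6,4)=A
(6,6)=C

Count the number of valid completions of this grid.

Row 1, column 2: eliminating its row and column leaves {D}.
Row 2, column 4: eliminating its row and column leaves {D}.
Row 3, column 5: eliminating its row and column leaves {D, F}.
Row 3, column 6: eliminating its row and column leaves {D}.
Row 4, column 4: eliminating its row and column leaves {C}.
Row 4, column 5: eliminating its row and column leaves {A}.
Row 5, column 3: eliminating its row and column leaves {A}.
Row 5, column 4: eliminating its row and column leaves {D, F}.
Row 5, column 5: eliminating its row and column leaves {A, B, D, F}.
Row 5, column 6: eliminating its row and column leaves {B, D}.
Row 6, column 3: eliminating its row and column leaves {E}.
Row 6, column 5: eliminating its row and column leaves {B}.
Only one assignment across all blanks avoids any row or column repeat, giving 1 completion.

1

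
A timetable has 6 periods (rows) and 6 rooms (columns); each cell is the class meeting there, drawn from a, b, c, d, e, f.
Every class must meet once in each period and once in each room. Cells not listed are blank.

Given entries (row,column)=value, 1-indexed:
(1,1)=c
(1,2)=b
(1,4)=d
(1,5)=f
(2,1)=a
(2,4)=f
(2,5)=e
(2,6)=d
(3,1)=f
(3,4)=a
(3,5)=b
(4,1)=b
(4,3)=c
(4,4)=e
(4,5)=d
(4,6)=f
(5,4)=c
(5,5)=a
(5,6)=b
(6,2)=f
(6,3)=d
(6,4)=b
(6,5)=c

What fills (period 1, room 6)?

Period 2, room 2: period 2 has {a, d, e, f} and room 2 has {b, f}, leaving only c.
Period 2, room 3: period 2 has {a, c, d, e, f} and room 3 has {c, d}, leaving only b.
Period 3, room 3: period 3 has {a, b, f} and room 3 has {b, c, d}, leaving only e.
Period 1, room 3: period 1 has {b, c, d, f} and room 3 has {b, c, d, e}, leaving only a.
Period 1 already has {a, b, c, d, f} and room 6 already has {b, d, f}, so period 1, room 6 must be e.

e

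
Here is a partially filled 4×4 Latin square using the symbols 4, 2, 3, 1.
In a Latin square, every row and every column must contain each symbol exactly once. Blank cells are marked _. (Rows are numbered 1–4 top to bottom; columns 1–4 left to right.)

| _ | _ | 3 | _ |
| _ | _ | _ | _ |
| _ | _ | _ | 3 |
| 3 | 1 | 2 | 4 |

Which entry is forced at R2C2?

Row 2, column 2 is narrowed to {4, 2, 3}.
If it were 4, then row 3, column 2 would be left with no valid symbol.
If it were 2, then row 3, column 2 would be left with no valid symbol.
So row 2, column 2 must be 3.

3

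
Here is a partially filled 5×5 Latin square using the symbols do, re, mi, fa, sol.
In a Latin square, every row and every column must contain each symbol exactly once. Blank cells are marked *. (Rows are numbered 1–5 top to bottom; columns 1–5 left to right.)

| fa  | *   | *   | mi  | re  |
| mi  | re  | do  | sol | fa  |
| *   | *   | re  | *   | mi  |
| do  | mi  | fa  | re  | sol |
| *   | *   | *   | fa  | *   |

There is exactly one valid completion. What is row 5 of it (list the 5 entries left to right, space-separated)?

Row 5, column 5: row 5 has {fa} and column 5 has {re, mi, fa, sol}, leaving only do.
Row 5, column 2: row 5 has {do, fa} and column 2 has {re, mi}, leaving only sol.
Row 5, column 1: row 5 has {do, fa, sol} and column 1 has {do, mi, fa}, leaving only re.
Row 5, column 3: row 5 has {do, re, fa, sol} and column 3 has {do, re, fa}, leaving only mi.
So row 5 reads: re sol mi fa do.

re sol mi fa do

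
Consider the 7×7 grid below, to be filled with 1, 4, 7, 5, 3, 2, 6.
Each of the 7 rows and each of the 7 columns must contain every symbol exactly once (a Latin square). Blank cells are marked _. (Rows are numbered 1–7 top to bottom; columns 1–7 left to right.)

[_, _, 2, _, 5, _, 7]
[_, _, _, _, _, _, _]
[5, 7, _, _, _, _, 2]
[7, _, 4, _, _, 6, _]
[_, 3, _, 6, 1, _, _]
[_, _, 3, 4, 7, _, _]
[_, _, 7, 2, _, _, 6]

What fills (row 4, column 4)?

5

Row 5, column 3: row 5 has {1, 3, 6} and column 3 has {4, 7, 3, 2}, leaving only 5.
Row 5, column 7: row 5 has {1, 5, 3, 6} and column 7 has {7, 2, 6}, leaving only 4.
Row 5, column 1: row 5 has {1, 4, 5, 3, 6} and column 1 has {7, 5}, leaving only 2.
Row 5, column 6: row 5 has {1, 4, 5, 3, 2, 6} and column 6 has {6}, leaving only 7.
Row 4, column 4 is narrowed to {1, 5, 3}.
If it were 1, then row 3, column 4 would be left with no valid symbol.
If it were 3, then row 3, column 4 would be left with no valid symbol.
So row 4, column 4 must be 5.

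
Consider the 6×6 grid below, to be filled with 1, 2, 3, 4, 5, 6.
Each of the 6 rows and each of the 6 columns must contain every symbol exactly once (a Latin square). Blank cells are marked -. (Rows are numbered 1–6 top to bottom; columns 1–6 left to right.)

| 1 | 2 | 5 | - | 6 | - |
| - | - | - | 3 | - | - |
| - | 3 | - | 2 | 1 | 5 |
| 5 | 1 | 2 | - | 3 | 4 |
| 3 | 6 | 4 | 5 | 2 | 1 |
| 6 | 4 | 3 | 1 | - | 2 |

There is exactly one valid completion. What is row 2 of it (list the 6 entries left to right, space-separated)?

Row 2, column 2: row 2 has {3} and column 2 has {1, 2, 3, 4, 6}, leaving only 5.
Row 2, column 5: row 2 has {3, 5} and column 5 has {1, 2, 3, 6}, leaving only 4.
Row 2, column 1: row 2 has {3, 4, 5} and column 1 has {1, 3, 5, 6}, leaving only 2.
Row 2, column 6: row 2 has {2, 3, 4, 5} and column 6 has {1, 2, 4, 5}, leaving only 6.
Row 2, column 3: row 2 has {2, 3, 4, 5, 6} and column 3 has {2, 3, 4, 5}, leaving only 1.
So row 2 reads: 2 5 1 3 4 6.

2 5 1 3 4 6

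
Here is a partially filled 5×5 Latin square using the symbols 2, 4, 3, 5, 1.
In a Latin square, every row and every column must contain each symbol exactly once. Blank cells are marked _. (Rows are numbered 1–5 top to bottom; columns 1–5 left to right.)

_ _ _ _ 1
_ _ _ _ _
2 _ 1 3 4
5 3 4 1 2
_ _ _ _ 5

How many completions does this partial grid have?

6

Row 1, column 1: eliminating its row and column leaves {4, 3}.
Row 1, column 2: eliminating its row and column leaves {2, 4, 5}.
Row 1, column 3: eliminating its row and column leaves {2, 3, 5}.
Row 1, column 4: eliminating its row and column leaves {2, 4, 5}.
Row 2, column 1: eliminating its row and column leaves {4, 3, 1}.
Row 2, column 2: eliminating its row and column leaves {2, 4, 5, 1}.
Row 2, column 3: eliminating its row and column leaves {2, 3, 5}.
Row 2, column 4: eliminating its row and column leaves {2, 4, 5}.
Row 2, column 5: eliminating its row and column leaves {3}.
Row 3, column 2: eliminating its row and column leaves {5}.
Row 5, column 1: eliminating its row and column leaves {4, 3, 1}.
Row 5, column 2: eliminating its row and column leaves {2, 4, 1}.
Row 5, column 3: eliminating its row and column leaves {2, 3}.
Row 5, column 4: eliminating its row and column leaves {2, 4}.
Enumerating the assignments across these blanks that avoid any row or column repeat gives 6 completions.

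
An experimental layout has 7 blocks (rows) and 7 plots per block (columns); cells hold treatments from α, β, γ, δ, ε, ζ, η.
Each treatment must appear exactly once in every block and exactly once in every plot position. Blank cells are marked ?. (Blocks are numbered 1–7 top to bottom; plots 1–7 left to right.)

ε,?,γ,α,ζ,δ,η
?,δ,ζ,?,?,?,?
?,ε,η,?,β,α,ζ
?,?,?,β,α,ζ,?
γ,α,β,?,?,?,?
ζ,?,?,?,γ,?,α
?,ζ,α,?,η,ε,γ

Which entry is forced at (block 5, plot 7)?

ε

Block 1, plot 2: block 1 has {α, γ, δ, ε, ζ, η} and plot 2 has {α, δ, ε, ζ}, leaving only β.
Block 2, plot 5: block 2 has {δ, ζ} and plot 5 has {α, β, γ, ζ, η}, leaving only ε.
Block 2, plot 7: block 2 has {δ, ε, ζ} and plot 7 has {α, γ, ζ, η}, leaving only β.
Block 3, plot 1: block 3 has {α, β, ε, ζ, η} and plot 1 has {γ, ε, ζ}, leaving only δ.
Block 3, plot 4: block 3 has {α, β, δ, ε, ζ, η} and plot 4 has {α, β}, leaving only γ.
Block 2, plot 4: block 2 has {β, δ, ε, ζ} and plot 4 has {α, β, γ}, leaving only η.
Block 2, plot 1: block 2 has {β, δ, ε, ζ, η} and plot 1 has {γ, δ, ε, ζ}, leaving only α.
Block 2, plot 6: block 2 has {α, β, δ, ε, ζ, η} and plot 6 has {α, δ, ε, ζ}, leaving only γ.
Block 4, plot 1: block 4 has {α, β, ζ} and plot 1 has {α, γ, δ, ε, ζ}, leaving only η.
Block 4, plot 2: block 4 has {α, β, ζ, η} and plot 2 has {α, β, δ, ε, ζ}, leaving only γ.
Block 5, plot 5: block 5 has {α, β, γ} and plot 5 has {α, β, γ, ε, ζ, η}, leaving only δ.
Block 5 already has {α, β, γ, δ} and plot 7 already has {α, β, γ, ζ, η}, so block 5, plot 7 must be ε.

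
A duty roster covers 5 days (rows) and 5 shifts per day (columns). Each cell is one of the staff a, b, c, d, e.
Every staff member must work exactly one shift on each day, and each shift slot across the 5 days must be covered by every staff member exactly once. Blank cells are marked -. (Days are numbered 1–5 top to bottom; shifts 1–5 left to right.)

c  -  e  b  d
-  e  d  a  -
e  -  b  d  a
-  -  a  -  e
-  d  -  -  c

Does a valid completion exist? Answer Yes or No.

No

Day 5, shift 3: day 5 together with shift 3 already contain {a, b, c, d, e} — every symbol — so nothing can go there. The grid has no valid completion.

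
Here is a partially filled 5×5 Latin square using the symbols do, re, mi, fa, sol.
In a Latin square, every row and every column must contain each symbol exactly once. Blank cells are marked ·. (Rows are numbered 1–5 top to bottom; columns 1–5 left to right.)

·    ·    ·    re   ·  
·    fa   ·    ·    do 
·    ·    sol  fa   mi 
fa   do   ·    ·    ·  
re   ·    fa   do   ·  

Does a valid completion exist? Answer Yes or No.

No row or column among the givens repeats a symbol, and propagating forced cells runs into no contradiction.
One valid completion exists (for instance, mi sol do re fa / sol fa re mi do / do re sol fa mi / fa do mi sol re / re mi fa do sol).

Yes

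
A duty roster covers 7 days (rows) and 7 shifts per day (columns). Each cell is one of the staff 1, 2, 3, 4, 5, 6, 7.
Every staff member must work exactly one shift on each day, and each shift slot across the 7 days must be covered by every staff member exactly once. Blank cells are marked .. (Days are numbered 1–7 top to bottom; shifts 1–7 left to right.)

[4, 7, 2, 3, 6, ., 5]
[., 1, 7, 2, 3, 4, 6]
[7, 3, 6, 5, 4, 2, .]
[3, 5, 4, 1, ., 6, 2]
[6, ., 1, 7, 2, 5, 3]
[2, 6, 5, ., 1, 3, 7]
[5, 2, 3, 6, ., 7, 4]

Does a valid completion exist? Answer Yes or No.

Day 2, shift 1: day 2 together with shift 1 already contain {1, 2, 3, 4, 5, 6, 7} — every symbol — so nothing can go there. The grid has no valid completion.

No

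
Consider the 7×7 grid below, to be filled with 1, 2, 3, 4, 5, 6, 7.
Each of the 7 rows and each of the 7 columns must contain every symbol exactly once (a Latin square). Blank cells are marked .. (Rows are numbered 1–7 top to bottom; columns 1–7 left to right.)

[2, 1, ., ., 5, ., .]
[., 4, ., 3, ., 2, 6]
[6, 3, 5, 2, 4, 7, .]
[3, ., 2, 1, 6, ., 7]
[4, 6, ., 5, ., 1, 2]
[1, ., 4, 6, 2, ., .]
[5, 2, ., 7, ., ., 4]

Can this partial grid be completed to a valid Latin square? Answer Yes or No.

Row 1, column 4: row 1 has {1, 2, 5} and column 4 has {1, 2, 3, 5, 6, 7}, so it must be 4.
Row 1, column 7: row 1 has {1, 2, 4, 5} and column 7 has {2, 4, 6, 7}, so it must be 3.
Row 1, column 6: row 1 has {1, 2, 3, 4, 5} and column 6 has {1, 2, 7}, so it must be 6.
Row 1, column 3: row 1 has {1, 2, 3, 4, 5, 6} and column 3 has {2, 4, 5}, so it must be 7.
Row 2, column 1: row 2 has {2, 3, 4, 6} and column 1 has {1, 2, 3, 4, 5, 6}, so it must be 7.
Row 2, column 3: row 2 has {2, 3, 4, 6, 7} and column 3 has {2, 4, 5, 7}, so it must be 1.
Now row 2, column 5: row 2 together with column 5 already contain {1, 2, 3, 4, 5, 6, 7} — every symbol — so nothing can go there. The grid has no valid completion.

No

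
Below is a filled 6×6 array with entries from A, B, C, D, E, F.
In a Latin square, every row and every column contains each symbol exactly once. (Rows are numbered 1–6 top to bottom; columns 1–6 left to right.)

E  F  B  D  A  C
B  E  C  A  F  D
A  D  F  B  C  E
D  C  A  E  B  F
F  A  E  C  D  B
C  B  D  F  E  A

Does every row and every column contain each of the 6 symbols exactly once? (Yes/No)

Each row is a permutation of the 6 symbols, and so is each column.

Yes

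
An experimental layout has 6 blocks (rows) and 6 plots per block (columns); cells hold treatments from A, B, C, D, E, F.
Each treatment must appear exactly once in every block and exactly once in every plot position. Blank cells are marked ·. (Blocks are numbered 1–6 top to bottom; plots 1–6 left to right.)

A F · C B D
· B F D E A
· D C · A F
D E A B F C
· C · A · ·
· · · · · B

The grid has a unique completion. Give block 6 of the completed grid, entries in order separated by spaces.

Block 6, plot 2: block 6 has {B} and plot 2 has {B, C, D, E, F}, leaving only A.
Block 1, plot 3: block 1 has {A, B, C, D, F} and plot 3 has {A, C, F}, leaving only E.
Block 6, plot 3: block 6 has {A, B} and plot 3 has {A, C, E, F}, leaving only D.
Block 6, plot 5: block 6 has {A, B, D} and plot 5 has {A, B, E, F}, leaving only C.
Block 2, plot 1: block 2 has {A, B, D, E, F} and plot 1 has {A, D}, leaving only C.
Block 3, plot 4: block 3 has {A, C, D, F} and plot 4 has {A, B, C, D}, leaving only E.
Block 6, plot 4: block 6 has {A, B, C, D} and plot 4 has {A, B, C, D, E}, leaving only F.
Block 6, plot 1: block 6 has {A, B, C, D, F} and plot 1 has {A, C, D}, leaving only E.
So block 6 reads: E A D F C B.

E A D F C B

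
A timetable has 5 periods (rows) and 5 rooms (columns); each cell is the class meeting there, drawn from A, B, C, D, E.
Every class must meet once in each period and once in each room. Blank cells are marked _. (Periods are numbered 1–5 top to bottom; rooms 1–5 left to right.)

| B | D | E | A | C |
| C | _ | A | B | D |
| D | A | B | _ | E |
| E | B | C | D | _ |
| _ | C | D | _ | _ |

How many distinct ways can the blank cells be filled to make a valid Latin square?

Period 2, room 2: eliminating its period and room leaves {E}.
Period 3, room 4: eliminating its period and room leaves {C}.
Period 4, room 5: eliminating its period and room leaves {A}.
Period 5, room 1: eliminating its period and room leaves {A}.
Period 5, room 4: eliminating its period and room leaves {E}.
Period 5, room 5: eliminating its period and room leaves {A, B}.
Only one assignment across all blanks avoids any period or room repeat, giving 1 completion.

1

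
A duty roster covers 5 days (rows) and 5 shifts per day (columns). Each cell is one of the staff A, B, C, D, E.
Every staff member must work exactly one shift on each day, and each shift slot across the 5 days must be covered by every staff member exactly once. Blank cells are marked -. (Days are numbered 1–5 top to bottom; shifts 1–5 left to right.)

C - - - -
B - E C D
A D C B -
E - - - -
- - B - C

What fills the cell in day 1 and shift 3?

Day 2, shift 2: day 2 has {B, C, D, E} and shift 2 has {D}, leaving only A.
Day 3, shift 5: day 3 has {A, B, C, D} and shift 5 has {C, D}, leaving only E.
Day 5, shift 1: day 5 has {B, C} and shift 1 has {A, B, C, E}, leaving only D.
Day 5, shift 2: day 5 has {B, C, D} and shift 2 has {A, D}, leaving only E.
Day 1, shift 2: day 1 has {C} and shift 2 has {A, D, E}, leaving only B.
Day 1, shift 5: day 1 has {B, C} and shift 5 has {C, D, E}, leaving only A.
Day 1 already has {A, B, C} and shift 3 already has {B, C, E}, so day 1, shift 3 must be D.

D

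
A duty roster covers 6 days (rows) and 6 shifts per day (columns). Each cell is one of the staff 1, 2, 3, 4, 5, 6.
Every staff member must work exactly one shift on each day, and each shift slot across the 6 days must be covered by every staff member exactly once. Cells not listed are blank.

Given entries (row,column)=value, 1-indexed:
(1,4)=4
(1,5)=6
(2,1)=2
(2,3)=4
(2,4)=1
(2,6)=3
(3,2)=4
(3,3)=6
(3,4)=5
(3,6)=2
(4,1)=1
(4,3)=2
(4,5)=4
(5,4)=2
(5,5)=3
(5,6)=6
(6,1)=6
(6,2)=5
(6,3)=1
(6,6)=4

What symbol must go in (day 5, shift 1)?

Day 2, shift 2: day 2 has {1, 2, 3, 4} and shift 2 has {4, 5}, leaving only 6.
Day 2, shift 5: day 2 has {1, 2, 3, 4, 6} and shift 5 has {3, 4, 6}, leaving only 5.
Day 3, shift 1: day 3 has {2, 4, 5, 6} and shift 1 has {1, 2, 6}, leaving only 3.
Day 1, shift 1: day 1 has {4, 6} and shift 1 has {1, 2, 3, 6}, leaving only 5.
Day 5 already has {2, 3, 6} and shift 1 already has {1, 2, 3, 5, 6}, so day 5, shift 1 must be 4.

4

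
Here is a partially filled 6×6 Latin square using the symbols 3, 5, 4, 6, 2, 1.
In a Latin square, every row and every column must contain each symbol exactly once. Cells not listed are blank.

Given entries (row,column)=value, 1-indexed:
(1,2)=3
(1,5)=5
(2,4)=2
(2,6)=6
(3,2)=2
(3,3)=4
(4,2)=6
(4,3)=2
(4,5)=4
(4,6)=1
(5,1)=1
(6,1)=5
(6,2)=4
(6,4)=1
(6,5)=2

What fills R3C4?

Row 4, column 1: row 4 has {4, 6, 2, 1} and column 1 has {5, 1}, leaving only 3.
Row 2, column 1: row 2 has {6, 2} and column 1 has {3, 5, 1}, leaving only 4.
Row 3, column 1: row 3 has {4, 2} and column 1 has {3, 5, 4, 1}, leaving only 6.
Row 1, column 1: row 1 has {3, 5} and column 1 has {3, 5, 4, 6, 1}, leaving only 2.
Row 1, column 6: row 1 has {3, 5, 2} and column 6 has {6, 1}, leaving only 4.
Row 1, column 4: row 1 has {3, 5, 4, 2} and column 4 has {2, 1}, leaving only 6.
Row 1, column 3: row 1 has {3, 5, 4, 6, 2} and column 3 has {4, 2}, leaving only 1.
Row 4, column 4: row 4 has {3, 4, 6, 2, 1} and column 4 has {6, 2, 1}, leaving only 5.
Row 3 already has {4, 6, 2} and column 4 already has {5, 6, 2, 1}, so row 3, column 4 must be 3.

3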